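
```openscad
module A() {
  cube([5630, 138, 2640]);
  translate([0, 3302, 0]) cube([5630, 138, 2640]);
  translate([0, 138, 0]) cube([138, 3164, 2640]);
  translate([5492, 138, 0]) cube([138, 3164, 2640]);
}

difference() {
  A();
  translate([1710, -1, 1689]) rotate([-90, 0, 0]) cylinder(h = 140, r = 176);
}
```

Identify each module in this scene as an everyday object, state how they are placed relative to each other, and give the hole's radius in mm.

The subtracted cylinder has r = 176 mm.

A is a house frame. The house frame has a circular hole through its front wall. The hole's radius is 176 mm.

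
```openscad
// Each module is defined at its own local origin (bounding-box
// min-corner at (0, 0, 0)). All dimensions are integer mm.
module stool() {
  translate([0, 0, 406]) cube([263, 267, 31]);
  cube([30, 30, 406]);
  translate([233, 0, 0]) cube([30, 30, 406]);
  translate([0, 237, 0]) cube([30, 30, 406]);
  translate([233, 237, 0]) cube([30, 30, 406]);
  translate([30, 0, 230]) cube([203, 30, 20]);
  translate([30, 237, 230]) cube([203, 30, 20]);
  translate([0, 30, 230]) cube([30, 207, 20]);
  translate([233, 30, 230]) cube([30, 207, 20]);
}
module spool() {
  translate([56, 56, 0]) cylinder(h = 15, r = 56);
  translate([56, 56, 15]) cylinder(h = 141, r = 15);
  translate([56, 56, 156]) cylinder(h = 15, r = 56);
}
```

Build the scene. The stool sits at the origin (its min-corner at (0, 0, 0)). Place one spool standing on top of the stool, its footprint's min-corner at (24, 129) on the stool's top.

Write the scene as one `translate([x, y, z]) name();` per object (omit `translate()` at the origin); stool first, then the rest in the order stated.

stool();
translate([24, 129, 437]) spool();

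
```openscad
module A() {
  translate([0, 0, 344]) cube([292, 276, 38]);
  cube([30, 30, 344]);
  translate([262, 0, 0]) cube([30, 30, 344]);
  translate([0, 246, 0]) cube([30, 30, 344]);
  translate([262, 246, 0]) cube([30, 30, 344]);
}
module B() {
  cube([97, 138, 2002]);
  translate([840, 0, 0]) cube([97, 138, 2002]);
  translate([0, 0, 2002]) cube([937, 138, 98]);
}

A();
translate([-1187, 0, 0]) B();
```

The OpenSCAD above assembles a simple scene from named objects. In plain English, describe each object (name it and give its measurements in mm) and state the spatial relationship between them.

A is a four-legged stool. The seat is a 292×276×38 mm slab whose top surface is at z = 382 mm; four square legs, each 30×30 mm in cross-section, run from the floor (z = 0) to the underside of the seat, each flush with a corner of the seat.

B is a door frame. The clear opening is 743 mm wide and 2002 mm high. Two 97 mm wide jambs, 138 mm deep, stand either side of the opening from the floor to the top of the opening. A 98 mm thick head sits across the top of both jambs, spanning the full outside width of the frame.

The door frame is on the floor beside the stool on its −x side.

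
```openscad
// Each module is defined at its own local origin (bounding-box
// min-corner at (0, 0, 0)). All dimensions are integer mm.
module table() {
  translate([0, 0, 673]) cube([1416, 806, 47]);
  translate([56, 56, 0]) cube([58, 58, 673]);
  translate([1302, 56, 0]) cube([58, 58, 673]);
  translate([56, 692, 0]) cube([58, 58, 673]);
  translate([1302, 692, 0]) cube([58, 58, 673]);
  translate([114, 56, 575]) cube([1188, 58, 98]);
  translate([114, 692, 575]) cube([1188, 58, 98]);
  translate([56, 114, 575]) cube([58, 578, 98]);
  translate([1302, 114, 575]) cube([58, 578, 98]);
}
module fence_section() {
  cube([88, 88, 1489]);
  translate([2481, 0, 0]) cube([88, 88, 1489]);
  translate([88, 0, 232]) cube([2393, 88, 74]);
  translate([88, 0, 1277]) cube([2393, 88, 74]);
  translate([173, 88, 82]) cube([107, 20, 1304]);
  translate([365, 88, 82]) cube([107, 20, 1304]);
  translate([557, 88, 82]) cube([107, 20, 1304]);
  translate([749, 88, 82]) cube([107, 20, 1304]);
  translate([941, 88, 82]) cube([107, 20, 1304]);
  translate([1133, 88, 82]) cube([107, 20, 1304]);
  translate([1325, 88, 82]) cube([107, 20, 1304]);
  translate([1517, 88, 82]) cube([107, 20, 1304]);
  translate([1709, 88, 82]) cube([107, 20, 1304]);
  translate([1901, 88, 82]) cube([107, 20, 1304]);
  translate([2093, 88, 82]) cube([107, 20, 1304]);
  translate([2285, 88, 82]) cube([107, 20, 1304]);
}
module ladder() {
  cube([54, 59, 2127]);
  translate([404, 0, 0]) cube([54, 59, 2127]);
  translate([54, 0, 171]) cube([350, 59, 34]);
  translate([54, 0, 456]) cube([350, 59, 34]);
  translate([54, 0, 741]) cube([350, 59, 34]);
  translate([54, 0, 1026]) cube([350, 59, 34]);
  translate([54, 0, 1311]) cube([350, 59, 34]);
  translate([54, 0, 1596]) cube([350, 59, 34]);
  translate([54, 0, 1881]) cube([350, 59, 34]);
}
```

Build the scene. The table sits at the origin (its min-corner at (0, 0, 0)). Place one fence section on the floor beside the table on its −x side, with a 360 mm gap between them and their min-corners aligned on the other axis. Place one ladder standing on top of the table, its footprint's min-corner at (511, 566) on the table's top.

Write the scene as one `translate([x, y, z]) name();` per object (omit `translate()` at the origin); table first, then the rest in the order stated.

table();
translate([-2929, 0, 0]) fence_section();
translate([511, 566, 720]) ladder();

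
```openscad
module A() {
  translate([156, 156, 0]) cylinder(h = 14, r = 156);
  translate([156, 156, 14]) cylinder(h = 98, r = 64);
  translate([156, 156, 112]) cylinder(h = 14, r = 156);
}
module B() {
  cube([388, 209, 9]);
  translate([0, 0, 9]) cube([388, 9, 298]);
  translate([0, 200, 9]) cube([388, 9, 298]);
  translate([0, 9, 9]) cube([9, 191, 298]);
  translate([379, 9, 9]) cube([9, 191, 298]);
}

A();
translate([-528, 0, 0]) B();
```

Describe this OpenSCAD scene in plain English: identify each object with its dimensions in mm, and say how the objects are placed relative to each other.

A is a spool: two coaxial disc flanges of radius 156 mm and thickness 14 mm, joined by a core cylinder of radius 64 mm and height 98 mm. The lower flange rests on z = 0 and the three cylinders share a vertical axis.

B is an open-topped rectangular box: outside dimensions 388×209×307 mm, with a uniform wall and base thickness of 9 mm. The base is a full 388×209 slab on the floor; four walls sit on top of the base. The front and back walls (the −y and +y sides) span the full width; the two side walls fit between them.

The open box is on the floor beside the spool on its −x side.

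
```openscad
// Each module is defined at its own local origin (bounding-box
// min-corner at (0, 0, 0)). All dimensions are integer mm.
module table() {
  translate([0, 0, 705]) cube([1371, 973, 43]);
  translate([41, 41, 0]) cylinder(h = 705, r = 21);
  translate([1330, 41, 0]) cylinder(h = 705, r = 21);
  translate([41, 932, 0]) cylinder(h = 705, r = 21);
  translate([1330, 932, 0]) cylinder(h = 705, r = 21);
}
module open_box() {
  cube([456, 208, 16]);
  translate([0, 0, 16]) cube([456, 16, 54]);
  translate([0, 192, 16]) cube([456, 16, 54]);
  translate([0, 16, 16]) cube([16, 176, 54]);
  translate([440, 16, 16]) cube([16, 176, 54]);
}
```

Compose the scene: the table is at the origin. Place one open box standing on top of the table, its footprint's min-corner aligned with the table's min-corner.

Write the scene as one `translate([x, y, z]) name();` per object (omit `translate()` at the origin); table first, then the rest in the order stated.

table();
translate([0, 0, 748]) open_box();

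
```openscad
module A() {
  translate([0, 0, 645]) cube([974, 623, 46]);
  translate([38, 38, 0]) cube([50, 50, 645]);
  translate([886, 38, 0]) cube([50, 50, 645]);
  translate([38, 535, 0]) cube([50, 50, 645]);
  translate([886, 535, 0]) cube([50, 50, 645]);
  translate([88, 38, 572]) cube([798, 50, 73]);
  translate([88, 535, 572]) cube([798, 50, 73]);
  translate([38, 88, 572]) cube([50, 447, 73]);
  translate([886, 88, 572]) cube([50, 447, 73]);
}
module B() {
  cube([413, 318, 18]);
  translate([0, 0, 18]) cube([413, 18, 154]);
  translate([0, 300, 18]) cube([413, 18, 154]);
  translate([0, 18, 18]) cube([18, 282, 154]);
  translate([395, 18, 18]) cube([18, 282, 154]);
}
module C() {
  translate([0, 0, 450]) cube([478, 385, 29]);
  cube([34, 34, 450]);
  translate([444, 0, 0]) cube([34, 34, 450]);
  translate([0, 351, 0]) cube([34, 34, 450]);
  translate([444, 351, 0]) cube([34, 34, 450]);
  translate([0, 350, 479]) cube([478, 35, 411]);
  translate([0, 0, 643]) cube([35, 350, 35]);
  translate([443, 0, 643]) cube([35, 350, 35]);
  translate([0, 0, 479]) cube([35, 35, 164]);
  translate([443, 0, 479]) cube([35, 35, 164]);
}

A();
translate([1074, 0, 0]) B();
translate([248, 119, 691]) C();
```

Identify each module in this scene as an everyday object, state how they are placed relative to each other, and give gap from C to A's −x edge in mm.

The chair's min-x is at 248; the table's min-x is 0; gap = 248 mm.

A is a table. B is an open box. C is a chair. The open box is on the floor beside the table on its +x side. The chair is on top of the table, centred. The gap from the chair to the table's −x edge is 248 mm.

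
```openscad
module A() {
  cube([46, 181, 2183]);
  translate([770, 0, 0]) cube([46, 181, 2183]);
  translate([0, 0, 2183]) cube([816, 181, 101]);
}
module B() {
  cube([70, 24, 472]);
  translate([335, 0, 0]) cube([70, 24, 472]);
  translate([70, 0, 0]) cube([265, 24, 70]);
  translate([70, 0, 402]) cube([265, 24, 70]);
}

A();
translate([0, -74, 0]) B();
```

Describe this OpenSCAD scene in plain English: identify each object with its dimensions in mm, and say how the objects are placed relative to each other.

A is a door frame. The clear opening is 724 mm wide and 2183 mm high. Two 46 mm wide jambs, 181 mm deep, stand either side of the opening from the floor to the top of the opening. A 101 mm thick head sits across the top of both jambs, spanning the full outside width of the frame.

B is a rectangular picture frame lying in the x–z plane (depth along y). The opening is 265 mm wide (x) by 332 mm tall (z), surrounded by a border 70 mm wide on all four sides. The frame is 24 mm deep and is made of two full-height vertical stiles with two horizontal rails fitted between them.

The picture frame is on the floor beside the door frame on its −y side.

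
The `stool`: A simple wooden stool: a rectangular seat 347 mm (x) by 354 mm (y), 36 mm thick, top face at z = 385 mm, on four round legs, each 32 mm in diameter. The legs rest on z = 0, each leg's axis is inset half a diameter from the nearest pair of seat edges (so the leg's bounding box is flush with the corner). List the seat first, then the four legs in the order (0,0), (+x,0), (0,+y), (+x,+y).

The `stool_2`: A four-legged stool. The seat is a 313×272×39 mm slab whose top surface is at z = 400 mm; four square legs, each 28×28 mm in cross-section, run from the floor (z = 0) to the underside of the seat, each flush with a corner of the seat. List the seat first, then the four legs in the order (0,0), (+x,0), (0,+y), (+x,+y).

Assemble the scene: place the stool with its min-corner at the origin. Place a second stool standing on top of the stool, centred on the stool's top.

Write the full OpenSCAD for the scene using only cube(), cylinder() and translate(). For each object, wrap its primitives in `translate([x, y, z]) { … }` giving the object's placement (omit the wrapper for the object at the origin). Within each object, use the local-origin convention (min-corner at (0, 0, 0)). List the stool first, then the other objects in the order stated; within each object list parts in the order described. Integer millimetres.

translate([0, 0, 349]) cube([347, 354, 36]);
translate([16, 16, 0]) cylinder(h = 349, r = 16);
translate([331, 16, 0]) cylinder(h = 349, r = 16);
translate([16, 338, 0]) cylinder(h = 349, r = 16);
translate([331, 338, 0]) cylinder(h = 349, r = 16);
translate([17, 41, 385]) {
  translate([0, 0, 361]) cube([313, 272, 39]);
  cube([28, 28, 361]);
  translate([285, 0, 0]) cube([28, 28, 361]);
  translate([0, 244, 0]) cube([28, 28, 361]);
  translate([285, 244, 0]) cube([28, 28, 361]);
}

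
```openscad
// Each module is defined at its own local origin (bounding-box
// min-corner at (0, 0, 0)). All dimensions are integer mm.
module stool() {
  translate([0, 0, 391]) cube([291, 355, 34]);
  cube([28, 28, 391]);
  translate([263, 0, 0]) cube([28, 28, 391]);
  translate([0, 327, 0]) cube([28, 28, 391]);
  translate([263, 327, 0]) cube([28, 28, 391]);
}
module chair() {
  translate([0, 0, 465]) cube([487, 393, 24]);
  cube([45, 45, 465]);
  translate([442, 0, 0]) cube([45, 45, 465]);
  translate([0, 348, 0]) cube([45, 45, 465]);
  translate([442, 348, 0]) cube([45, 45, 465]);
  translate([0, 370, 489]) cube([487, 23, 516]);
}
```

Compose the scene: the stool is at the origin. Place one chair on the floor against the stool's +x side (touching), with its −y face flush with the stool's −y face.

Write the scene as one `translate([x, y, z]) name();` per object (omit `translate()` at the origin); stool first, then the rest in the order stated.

stool();
translate([291, 0, 0]) chair();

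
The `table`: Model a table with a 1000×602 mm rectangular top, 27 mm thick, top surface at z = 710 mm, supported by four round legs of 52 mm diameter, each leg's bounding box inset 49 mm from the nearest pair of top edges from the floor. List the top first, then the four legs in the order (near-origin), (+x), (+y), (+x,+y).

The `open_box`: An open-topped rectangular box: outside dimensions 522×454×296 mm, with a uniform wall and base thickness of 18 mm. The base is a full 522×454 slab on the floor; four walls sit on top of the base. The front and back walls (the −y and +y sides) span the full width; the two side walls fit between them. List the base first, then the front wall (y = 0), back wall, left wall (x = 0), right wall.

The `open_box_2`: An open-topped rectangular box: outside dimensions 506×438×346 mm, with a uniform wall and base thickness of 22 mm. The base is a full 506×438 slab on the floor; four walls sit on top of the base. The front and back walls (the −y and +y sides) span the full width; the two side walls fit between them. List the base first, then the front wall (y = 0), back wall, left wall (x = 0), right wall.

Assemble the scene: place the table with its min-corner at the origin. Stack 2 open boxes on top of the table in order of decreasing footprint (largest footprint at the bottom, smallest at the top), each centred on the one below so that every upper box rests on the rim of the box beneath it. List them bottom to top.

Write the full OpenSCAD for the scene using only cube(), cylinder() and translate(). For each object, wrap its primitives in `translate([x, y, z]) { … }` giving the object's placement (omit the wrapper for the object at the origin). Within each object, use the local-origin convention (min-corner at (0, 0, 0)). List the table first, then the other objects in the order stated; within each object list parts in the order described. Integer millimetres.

translate([0, 0, 683]) cube([1000, 602, 27]);
translate([75, 75, 0]) cylinder(h = 683, r = 26);
translate([925, 75, 0]) cylinder(h = 683, r = 26);
translate([75, 527, 0]) cylinder(h = 683, r = 26);
translate([925, 527, 0]) cylinder(h = 683, r = 26);
translate([239, 74, 710]) {
  cube([522, 454, 18]);
  translate([0, 0, 18]) cube([522, 18, 278]);
  translate([0, 436, 18]) cube([522, 18, 278]);
  translate([0, 18, 18]) cube([18, 418, 278]);
  translate([504, 18, 18]) cube([18, 418, 278]);
}
translate([247, 82, 1006]) {
  cube([506, 438, 22]);
  translate([0, 0, 22]) cube([506, 22, 324]);
  translate([0, 416, 22]) cube([506, 22, 324]);
  translate([0, 22, 22]) cube([22, 394, 324]);
  translate([484, 22, 22]) cube([22, 394, 324]);
}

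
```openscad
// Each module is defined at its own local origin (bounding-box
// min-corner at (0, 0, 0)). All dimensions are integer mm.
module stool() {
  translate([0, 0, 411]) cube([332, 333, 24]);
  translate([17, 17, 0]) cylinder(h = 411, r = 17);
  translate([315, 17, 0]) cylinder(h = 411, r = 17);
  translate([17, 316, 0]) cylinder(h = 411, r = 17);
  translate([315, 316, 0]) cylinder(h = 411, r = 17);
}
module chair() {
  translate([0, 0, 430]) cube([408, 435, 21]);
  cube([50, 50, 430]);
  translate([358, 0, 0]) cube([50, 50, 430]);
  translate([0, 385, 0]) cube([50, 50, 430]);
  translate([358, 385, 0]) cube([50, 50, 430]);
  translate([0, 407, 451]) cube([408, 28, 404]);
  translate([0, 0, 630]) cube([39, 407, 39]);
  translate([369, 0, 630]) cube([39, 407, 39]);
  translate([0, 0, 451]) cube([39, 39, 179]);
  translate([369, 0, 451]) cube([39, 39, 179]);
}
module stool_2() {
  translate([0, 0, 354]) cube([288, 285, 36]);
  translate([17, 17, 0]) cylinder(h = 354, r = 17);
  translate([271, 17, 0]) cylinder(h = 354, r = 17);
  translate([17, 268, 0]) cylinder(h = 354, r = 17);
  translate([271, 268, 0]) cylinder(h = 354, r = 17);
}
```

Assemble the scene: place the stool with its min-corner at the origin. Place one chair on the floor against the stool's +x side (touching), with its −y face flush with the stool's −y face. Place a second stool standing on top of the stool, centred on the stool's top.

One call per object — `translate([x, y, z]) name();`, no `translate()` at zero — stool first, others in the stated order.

stool();
translate([332, 0, 0]) chair();
translate([22, 24, 435]) stool_2();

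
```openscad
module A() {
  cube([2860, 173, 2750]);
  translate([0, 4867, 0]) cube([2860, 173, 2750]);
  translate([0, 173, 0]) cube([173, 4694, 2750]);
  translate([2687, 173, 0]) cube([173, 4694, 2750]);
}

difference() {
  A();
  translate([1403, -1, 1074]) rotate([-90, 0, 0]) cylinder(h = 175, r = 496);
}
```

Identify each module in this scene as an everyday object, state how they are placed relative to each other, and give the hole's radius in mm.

The subtracted cylinder has r = 496 mm.

A is a house frame. The house frame has a circular hole through its front wall. The hole's radius is 496 mm.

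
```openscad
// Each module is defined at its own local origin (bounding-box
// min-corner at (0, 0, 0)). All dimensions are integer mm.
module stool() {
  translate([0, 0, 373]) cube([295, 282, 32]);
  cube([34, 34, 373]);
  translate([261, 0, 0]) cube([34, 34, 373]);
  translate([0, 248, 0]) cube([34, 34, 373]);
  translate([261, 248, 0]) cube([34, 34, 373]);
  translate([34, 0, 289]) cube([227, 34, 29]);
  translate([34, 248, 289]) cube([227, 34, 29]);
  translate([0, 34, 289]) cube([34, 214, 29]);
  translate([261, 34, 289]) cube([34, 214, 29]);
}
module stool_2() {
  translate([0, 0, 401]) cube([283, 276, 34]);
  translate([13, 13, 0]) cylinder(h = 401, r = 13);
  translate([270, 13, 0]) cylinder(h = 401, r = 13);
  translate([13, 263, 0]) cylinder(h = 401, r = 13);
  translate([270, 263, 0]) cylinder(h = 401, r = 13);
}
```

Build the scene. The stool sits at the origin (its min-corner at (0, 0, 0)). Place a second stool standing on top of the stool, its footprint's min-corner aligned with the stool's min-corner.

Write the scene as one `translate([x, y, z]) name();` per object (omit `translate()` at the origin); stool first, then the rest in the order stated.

stool();
translate([0, 0, 405]) stool_2();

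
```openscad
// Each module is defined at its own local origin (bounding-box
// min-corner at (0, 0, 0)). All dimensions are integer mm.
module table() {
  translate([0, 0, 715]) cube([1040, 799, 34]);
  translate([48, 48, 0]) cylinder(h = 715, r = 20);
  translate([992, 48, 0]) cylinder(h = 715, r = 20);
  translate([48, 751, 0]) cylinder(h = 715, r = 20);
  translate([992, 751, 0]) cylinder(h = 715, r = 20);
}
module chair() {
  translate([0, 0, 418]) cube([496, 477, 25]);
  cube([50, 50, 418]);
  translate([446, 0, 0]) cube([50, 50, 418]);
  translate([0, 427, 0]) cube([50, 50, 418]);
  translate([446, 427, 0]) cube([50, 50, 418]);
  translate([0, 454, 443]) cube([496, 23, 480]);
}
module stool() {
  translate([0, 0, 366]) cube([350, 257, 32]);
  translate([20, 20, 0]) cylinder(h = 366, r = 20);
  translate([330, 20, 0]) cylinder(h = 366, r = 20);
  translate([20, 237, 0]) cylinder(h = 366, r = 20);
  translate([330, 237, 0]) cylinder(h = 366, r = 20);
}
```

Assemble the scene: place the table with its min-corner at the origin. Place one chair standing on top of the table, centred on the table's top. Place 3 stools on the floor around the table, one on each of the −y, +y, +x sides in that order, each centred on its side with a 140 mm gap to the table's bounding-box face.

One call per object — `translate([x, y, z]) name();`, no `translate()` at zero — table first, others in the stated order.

table();
translate([272, 161, 749]) chair();
translate([345, -397, 0]) stool();
translate([345, 939, 0]) stool();
translate([1180, 271, 0]) stool();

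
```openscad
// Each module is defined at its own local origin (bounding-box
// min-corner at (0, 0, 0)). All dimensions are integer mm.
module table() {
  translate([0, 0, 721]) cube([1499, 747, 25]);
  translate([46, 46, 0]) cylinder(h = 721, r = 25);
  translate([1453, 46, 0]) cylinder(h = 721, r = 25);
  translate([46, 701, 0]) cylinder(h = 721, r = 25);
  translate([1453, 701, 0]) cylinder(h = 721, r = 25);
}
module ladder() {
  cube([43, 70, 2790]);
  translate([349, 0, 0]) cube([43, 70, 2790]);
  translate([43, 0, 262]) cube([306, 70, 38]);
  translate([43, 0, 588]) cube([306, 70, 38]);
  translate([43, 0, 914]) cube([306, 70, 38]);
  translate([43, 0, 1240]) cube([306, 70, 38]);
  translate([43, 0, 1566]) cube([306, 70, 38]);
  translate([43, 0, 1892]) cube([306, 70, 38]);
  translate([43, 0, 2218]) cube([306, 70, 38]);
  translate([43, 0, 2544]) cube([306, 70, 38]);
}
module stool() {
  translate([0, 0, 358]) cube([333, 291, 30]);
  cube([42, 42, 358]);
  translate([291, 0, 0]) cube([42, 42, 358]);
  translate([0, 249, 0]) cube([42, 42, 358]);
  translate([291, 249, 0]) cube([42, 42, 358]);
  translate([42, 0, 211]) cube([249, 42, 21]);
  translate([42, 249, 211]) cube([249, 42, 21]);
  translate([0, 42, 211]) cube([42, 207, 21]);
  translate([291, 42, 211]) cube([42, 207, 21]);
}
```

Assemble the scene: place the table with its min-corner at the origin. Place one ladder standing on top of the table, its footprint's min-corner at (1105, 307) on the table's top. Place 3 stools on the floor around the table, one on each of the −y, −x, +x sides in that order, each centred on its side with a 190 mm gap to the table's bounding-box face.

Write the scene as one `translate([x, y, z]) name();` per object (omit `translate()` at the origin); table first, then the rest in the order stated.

table();
translate([1105, 307, 746]) ladder();
translate([583, -481, 0]) stool();
translate([-523, 228, 0]) stool();
translate([1689, 228, 0]) stool();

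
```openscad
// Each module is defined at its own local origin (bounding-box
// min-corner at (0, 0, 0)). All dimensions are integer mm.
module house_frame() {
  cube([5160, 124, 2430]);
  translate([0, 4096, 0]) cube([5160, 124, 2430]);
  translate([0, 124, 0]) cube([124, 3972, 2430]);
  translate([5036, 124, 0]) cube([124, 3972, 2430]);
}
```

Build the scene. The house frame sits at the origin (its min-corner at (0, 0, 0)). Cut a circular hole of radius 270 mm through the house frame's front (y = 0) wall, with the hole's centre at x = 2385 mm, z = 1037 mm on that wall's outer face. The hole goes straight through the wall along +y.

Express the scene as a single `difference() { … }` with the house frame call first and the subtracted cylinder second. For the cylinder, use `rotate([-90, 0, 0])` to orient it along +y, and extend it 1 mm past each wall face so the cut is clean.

difference() {
  house_frame();
  translate([2385, -1, 1037]) rotate([-90, 0, 0]) cylinder(h = 126, r = 270);
}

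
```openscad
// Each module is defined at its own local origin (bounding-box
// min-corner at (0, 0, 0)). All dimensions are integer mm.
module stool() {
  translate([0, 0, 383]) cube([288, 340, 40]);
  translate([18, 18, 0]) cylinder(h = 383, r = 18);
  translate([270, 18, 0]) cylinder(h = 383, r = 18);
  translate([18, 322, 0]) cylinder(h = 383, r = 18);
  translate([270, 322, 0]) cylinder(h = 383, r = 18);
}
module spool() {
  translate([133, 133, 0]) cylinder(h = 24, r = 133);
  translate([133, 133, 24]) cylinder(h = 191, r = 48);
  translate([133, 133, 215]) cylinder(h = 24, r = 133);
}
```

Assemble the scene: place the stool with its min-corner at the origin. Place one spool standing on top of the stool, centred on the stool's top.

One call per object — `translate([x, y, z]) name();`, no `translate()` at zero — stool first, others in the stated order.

stool();
translate([11, 37, 423]) spool();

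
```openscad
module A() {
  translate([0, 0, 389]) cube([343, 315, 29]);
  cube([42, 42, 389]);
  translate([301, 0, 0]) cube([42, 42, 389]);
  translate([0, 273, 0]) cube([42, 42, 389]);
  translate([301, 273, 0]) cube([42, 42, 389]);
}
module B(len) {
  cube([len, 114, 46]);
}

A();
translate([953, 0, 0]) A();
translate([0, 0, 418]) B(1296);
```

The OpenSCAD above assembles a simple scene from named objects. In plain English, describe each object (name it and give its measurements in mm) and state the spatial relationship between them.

A is a simple wooden stool: a rectangular seat 343 mm (x) by 315 mm (y), 29 mm thick, top face at z = 418 mm, on four square legs, each 42×42 mm in cross-section. The legs rest on z = 0, each flush with a corner of the seat.

B is a rectangular beam 1296 mm long (x), 114 mm deep (y), 46 mm thick (z).

The beam spans the tops of two stools placed 610 mm apart, resting at z = 418 mm.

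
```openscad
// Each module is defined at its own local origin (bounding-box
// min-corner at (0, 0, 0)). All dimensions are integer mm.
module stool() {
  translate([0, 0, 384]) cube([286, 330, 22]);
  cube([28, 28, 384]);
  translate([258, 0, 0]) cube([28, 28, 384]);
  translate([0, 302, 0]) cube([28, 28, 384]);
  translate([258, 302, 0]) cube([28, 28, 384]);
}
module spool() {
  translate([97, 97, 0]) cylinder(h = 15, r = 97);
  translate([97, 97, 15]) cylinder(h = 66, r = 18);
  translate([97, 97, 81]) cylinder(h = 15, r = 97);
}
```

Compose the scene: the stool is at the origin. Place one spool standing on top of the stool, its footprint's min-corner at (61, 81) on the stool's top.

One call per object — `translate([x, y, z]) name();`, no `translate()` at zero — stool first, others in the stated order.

stool();
translate([61, 81, 406]) spool();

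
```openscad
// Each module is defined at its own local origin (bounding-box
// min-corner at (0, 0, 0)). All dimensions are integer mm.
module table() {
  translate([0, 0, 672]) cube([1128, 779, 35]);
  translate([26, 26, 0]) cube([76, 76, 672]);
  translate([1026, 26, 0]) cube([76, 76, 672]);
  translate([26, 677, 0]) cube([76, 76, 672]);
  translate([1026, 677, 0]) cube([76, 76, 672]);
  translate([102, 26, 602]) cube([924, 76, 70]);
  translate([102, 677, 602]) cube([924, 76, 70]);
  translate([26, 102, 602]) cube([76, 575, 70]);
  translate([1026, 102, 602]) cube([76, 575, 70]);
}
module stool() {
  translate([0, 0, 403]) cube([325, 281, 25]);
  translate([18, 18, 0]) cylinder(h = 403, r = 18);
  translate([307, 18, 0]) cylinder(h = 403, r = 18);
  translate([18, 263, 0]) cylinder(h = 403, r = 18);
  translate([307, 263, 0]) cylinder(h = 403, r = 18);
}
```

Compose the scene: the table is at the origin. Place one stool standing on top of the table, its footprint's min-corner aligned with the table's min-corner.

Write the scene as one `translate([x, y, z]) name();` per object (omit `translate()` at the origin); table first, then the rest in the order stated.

table();
translate([0, 0, 707]) stool();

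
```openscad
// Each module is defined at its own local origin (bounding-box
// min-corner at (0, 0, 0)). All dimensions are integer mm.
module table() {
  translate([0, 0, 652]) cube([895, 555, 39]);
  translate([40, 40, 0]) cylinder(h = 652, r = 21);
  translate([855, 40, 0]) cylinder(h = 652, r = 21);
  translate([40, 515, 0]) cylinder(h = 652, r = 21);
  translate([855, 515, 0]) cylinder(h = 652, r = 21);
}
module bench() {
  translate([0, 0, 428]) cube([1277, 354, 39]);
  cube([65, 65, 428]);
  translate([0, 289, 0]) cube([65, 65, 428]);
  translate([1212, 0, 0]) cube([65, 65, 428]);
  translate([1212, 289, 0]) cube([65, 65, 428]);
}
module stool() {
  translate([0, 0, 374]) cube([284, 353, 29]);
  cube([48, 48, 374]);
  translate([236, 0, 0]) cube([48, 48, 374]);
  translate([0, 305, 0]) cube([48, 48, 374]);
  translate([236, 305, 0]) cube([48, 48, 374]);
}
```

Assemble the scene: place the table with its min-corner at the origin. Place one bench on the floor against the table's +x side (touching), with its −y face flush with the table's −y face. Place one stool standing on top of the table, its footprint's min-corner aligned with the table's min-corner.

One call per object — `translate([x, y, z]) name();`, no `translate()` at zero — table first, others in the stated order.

table();
translate([895, 0, 0]) bench();
translate([0, 0, 691]) stool();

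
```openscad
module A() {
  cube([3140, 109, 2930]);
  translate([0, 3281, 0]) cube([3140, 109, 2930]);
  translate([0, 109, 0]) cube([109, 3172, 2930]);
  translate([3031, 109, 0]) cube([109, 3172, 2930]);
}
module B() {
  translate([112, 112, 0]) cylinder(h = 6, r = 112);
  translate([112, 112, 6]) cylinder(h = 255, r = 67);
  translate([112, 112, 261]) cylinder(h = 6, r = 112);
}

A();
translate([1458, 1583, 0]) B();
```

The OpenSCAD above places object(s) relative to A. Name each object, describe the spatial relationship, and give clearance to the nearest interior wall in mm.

Clearances: x = 1349, y = 1474; minimum 1349 mm.

A is a house frame. B is a spool. The spool sits inside the house frame, centred. The clearance to the nearest interior wall is 1349 mm.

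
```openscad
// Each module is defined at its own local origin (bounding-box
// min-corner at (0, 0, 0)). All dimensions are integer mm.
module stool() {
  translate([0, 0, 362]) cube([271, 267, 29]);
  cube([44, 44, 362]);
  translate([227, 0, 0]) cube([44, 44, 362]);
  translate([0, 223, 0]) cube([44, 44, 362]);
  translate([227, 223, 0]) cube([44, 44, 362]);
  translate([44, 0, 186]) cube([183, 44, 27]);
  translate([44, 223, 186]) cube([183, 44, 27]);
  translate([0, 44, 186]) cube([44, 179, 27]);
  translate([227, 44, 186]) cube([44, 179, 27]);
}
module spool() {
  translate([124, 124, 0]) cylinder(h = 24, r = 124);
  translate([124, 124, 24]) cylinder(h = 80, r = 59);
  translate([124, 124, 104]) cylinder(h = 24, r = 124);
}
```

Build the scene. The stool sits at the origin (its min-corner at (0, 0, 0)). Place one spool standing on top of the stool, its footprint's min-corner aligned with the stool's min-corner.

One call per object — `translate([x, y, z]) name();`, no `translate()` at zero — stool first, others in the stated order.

stool();
translate([0, 0, 391]) spool();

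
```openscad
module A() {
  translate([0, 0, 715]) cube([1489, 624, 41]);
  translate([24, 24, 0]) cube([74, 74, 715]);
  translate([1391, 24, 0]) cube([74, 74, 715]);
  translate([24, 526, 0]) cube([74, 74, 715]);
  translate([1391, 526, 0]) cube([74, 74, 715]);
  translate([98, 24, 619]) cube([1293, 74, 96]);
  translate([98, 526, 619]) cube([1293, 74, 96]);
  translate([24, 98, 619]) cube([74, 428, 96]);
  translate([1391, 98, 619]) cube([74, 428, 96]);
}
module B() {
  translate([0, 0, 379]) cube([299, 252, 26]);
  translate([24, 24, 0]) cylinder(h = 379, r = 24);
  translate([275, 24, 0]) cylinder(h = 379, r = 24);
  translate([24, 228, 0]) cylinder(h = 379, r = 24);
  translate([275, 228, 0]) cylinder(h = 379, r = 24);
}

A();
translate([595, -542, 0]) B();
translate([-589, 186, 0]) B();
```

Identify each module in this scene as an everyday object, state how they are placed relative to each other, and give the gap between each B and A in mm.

Each stool's nearest face is 290 mm from the table's bounding box.

A is a table. B is a stool. Two stools sit around the table at the −y, −x sides. The gap between each stool and the table is 290 mm.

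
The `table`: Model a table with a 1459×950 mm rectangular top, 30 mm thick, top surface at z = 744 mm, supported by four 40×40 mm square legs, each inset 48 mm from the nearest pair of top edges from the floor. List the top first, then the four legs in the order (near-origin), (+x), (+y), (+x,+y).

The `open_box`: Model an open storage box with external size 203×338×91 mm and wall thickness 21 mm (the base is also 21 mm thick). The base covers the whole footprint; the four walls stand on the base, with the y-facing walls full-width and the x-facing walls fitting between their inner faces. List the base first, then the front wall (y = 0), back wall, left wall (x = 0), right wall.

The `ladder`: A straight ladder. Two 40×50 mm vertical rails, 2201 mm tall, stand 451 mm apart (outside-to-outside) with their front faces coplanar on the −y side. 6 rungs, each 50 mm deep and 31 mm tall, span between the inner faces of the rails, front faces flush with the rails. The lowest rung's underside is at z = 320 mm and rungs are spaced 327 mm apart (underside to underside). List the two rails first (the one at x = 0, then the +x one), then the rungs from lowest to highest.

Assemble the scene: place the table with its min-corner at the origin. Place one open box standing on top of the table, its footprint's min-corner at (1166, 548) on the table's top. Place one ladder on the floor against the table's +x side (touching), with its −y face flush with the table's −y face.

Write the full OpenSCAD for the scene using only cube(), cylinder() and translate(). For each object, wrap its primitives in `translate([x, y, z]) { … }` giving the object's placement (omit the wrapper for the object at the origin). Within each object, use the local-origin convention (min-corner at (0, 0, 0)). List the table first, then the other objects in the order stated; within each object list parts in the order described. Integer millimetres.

translate([0, 0, 714]) cube([1459, 950, 30]);
translate([48, 48, 0]) cube([40, 40, 714]);
translate([1371, 48, 0]) cube([40, 40, 714]);
translate([48, 862, 0]) cube([40, 40, 714]);
translate([1371, 862, 0]) cube([40, 40, 714]);
translate([1166, 548, 744]) {
  cube([203, 338, 21]);
  translate([0, 0, 21]) cube([203, 21, 70]);
  translate([0, 317, 21]) cube([203, 21, 70]);
  translate([0, 21, 21]) cube([21, 296, 70]);
  translate([182, 21, 21]) cube([21, 296, 70]);
}
translate([1459, 0, 0]) {
  cube([40, 50, 2201]);
  translate([411, 0, 0]) cube([40, 50, 2201]);
  translate([40, 0, 320]) cube([371, 50, 31]);
  translate([40, 0, 647]) cube([371, 50, 31]);
  translate([40, 0, 974]) cube([371, 50, 31]);
  translate([40, 0, 1301]) cube([371, 50, 31]);
  translate([40, 0, 1628]) cube([371, 50, 31]);
  translate([40, 0, 1955]) cube([371, 50, 31]);
}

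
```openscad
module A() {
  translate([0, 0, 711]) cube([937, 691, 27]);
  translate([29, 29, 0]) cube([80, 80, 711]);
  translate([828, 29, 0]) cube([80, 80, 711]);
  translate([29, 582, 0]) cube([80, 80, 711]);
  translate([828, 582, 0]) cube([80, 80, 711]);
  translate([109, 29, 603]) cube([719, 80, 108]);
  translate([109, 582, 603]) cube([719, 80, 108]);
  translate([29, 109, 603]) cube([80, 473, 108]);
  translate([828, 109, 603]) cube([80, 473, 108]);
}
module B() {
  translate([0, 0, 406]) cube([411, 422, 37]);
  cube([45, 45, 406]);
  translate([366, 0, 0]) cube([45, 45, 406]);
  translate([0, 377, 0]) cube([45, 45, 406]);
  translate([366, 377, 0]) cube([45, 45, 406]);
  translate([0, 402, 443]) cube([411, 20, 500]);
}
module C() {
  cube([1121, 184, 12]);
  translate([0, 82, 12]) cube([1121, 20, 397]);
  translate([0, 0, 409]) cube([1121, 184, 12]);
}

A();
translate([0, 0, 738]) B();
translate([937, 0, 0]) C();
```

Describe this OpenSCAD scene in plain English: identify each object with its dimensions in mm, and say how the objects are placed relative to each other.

A is a rectangular dining table. The top is 937×691×27 mm with its upper surface at z = 738 mm. It stands on four 80×80 mm square legs, each inset 29 mm from the nearest pair of top edges, running from the floor to the underside of the top. Four apron rails, 80 mm thick and 108 mm tall, run between adjacent legs with their top edges flush with the underside of the top and their outer faces flush with the legs' outer faces.

B is a chair: 411×422 mm seat, 37 mm thick, top at z = 443 mm, on four 45 mm square corner legs flush with the seat edges. A 20 mm thick backrest slab spans the full seat width, extending 500 mm above the seat top, its back face flush with the seat's +y edge.

C is an I-beam lying along x, 1121 mm long. Overall section height 421 mm. Two flanges 184 mm wide (y) and 12 mm thick, one on the floor and one at the top; a web 20 mm thick runs between them, centred on the flange width.

The chair is on top of the table. The I-beam is against the table's +x side, with their −y faces flush.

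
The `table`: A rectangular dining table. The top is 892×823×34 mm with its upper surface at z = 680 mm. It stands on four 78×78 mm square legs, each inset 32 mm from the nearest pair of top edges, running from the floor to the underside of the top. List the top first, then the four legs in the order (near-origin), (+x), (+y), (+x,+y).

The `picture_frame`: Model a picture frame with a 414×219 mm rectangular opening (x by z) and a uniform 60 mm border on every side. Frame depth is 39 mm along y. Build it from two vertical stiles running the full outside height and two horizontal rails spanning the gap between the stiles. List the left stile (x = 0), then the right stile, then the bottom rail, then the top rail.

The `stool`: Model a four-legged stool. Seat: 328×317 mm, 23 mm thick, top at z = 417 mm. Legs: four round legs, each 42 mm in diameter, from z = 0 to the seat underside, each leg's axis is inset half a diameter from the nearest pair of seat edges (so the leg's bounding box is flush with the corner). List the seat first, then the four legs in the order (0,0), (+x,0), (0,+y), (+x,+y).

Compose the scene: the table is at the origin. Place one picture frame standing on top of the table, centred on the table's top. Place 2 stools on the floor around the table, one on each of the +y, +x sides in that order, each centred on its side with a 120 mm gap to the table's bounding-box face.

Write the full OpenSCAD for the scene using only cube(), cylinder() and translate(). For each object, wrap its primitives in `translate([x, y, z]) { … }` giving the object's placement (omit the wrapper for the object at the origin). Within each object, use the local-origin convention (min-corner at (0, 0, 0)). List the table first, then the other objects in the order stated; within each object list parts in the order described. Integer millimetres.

translate([0, 0, 646]) cube([892, 823, 34]);
translate([32, 32, 0]) cube([78, 78, 646]);
translate([782, 32, 0]) cube([78, 78, 646]);
translate([32, 713, 0]) cube([78, 78, 646]);
translate([782, 713, 0]) cube([78, 78, 646]);
translate([179, 392, 680]) {
  cube([60, 39, 339]);
  translate([474, 0, 0]) cube([60, 39, 339]);
  translate([60, 0, 0]) cube([414, 39, 60]);
  translate([60, 0, 279]) cube([414, 39, 60]);
}
translate([282, 943, 0]) {
  translate([0, 0, 394]) cube([328, 317, 23]);
  translate([21, 21, 0]) cylinder(h = 394, r = 21);
  translate([307, 21, 0]) cylinder(h = 394, r = 21);
  translate([21, 296, 0]) cylinder(h = 394, r = 21);
  translate([307, 296, 0]) cylinder(h = 394, r = 21);
}
translate([1012, 253, 0]) {
  translate([0, 0, 394]) cube([328, 317, 23]);
  translate([21, 21, 0]) cylinder(h = 394, r = 21);
  translate([307, 21, 0]) cylinder(h = 394, r = 21);
  translate([21, 296, 0]) cylinder(h = 394, r = 21);
  translate([307, 296, 0]) cylinder(h = 394, r = 21);
}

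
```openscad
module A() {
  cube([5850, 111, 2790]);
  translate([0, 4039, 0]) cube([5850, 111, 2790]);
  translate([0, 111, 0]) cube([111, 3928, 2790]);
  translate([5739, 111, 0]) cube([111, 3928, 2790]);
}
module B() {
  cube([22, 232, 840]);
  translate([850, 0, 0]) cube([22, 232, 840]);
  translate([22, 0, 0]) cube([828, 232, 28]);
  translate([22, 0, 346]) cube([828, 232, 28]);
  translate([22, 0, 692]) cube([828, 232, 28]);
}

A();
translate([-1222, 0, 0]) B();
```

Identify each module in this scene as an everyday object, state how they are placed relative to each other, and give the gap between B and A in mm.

A is a house frame. B is a bookshelf. The bookshelf is on the floor beside the house frame on its −x side. The gap between the bookshelf and the house frame is 350 mm.

The bookshelf's nearest face is 350 mm from the house frame's −x face.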